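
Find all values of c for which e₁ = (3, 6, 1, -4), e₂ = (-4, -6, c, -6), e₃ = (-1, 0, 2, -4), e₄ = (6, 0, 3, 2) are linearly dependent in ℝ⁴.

The vectors are dependent exactly when the determinant of the matrix with rows e₁, e₂, e₃, e₄ vanishes.
The determinant works out to 132*c - 672.
This vanishes exactly when c = 56/11.

c = 56/11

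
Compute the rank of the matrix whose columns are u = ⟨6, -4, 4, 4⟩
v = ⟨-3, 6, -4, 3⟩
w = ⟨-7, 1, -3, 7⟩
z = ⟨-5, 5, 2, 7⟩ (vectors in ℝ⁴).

rank 4

Form the matrix with u, v, w, z as columns and reduce.
Reduction leaves 4 leading entries, giving rank 4.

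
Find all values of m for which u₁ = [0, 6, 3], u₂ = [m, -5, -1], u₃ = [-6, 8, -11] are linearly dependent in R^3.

m = 3/5

The vectors are dependent exactly when the determinant of the matrix with rows u₁, u₂, u₃ vanishes.
Expanding, det = 90*m - 54.
Solving 90*m - 54 = 0 yields m = 3/5.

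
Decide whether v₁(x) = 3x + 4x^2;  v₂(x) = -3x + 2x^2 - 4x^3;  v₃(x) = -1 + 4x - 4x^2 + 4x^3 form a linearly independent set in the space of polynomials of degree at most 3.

Take coordinates with respect to the standard basis {1, x, …, x^3}.
Place the vectors as rows of a 3×4 matrix and reduce to echelon form.
The reduction yields 3 nonzero rows, so the rank is 3.
Since rank = 3 (the number of vectors), the set is linearly independent.

linearly independent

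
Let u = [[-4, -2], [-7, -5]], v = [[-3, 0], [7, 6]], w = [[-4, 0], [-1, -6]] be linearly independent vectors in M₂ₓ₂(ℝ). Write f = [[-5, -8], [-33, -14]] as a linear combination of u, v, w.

f = 4u - v - 2w

Work in coordinates with respect to the standard basis {E₁₁, E₁₂, E₂₁, E₂₂}.
Write f = c₁u + … + c₃w and equate components.
Back-substitution yields (c₁, c₂, c₃) = (4, -1, -2).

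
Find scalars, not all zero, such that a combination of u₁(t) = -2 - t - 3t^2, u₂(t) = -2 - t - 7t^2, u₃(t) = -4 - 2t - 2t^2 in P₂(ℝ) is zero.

3u₁ - u₂ - u₃ = 0

Take coordinates with respect to {1, t, t^2}.
Solve the homogeneous system with u₁, u₂, u₃ as columns by row-reducing the coefficient matrix.
One solution (up to scaling) is (3, -1, -1).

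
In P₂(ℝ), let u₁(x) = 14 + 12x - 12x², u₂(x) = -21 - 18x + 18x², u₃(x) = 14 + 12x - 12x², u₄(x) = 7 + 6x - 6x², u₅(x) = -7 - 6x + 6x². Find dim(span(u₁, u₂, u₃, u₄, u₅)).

1

Pass to coordinate vectors with respect to the basis {1, x, x²}.
Apply Gaussian elimination to the matrix whose rows are u₁, u₂, u₃, u₄, u₅.
Reduction leaves 1 leading entry, giving rank 1.
(With 5 elements in a 3-dimensional space the rank is at most 3.)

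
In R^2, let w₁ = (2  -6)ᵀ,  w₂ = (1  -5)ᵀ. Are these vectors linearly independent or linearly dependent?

Row-reduce the matrix whose columns are w₁, w₂.
The reduction yields 2 nonzero rows, so the rank is 2.
Since rank = 2 (the number of vectors), the set is linearly independent.

linearly independent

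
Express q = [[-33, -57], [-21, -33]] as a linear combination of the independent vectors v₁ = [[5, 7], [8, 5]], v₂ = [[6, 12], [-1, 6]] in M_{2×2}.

q = -3v₁ - 3v₂

Identify each element with its coordinate vector in ℝ⁴ via {E₁₁, E₁₂, E₂₁, E₂₂}.
Write q = c₁v₁ + c₂v₂ and equate components.
Back-substitution yields (c₁, c₂) = (-3, -3).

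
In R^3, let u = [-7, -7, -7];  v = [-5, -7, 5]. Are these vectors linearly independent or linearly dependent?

linearly independent

Place the vectors as rows of a 2×3 matrix and reduce to echelon form.
The reduction yields 2 nonzero rows, so the rank is 2.
Since rank = 2 (the number of vectors), the set is linearly independent.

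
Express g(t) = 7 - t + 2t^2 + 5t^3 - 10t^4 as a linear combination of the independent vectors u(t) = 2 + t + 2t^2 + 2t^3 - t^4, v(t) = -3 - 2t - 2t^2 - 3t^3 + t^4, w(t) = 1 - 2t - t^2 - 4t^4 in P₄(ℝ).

Work in coordinates with respect to the standard basis {1, t, …, t^4}.
Solve the system with u, v, w as columns and g as the right-hand side.
The system has the unique solution (c₁, c₂, c₃) = (1, -1, 2).

g = u - v + 2w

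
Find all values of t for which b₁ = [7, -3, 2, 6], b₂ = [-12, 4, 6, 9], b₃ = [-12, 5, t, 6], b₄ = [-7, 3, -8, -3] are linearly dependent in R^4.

Dependence holds iff the 4×4 matrix [b₁ b₂ b₃ b₄] is singular.
The determinant works out to -24*t - 720.
Solving -24*t - 720 = 0 yields t = -30.

t = -30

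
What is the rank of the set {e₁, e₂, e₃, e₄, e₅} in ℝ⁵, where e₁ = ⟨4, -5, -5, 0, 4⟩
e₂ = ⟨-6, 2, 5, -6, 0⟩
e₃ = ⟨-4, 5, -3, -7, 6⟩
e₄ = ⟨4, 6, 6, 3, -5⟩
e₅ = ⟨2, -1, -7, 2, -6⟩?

Form the matrix with e₁, e₂, e₃, e₄, e₅ as columns and reduce.
Reduction leaves 5 leading entries, giving rank 5.

rank 5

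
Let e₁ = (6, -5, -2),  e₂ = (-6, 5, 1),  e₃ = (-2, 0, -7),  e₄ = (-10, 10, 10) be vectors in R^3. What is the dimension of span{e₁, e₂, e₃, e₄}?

3

Row-reduce the 4×3 matrix with these as rows.
The echelon form has 3 nonzero rows, so the rank is 3.
(With 4 elements in a 3-dimensional space the rank is at most 3.)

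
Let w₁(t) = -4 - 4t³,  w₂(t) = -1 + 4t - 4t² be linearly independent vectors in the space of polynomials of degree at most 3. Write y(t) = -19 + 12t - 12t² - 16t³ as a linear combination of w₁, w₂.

y = 4w₁ + 3w₂

Identify each element with its coordinate vector in ℝ⁴ via {1, t, …, t³}.
Since w₁, w₂ are independent, the coefficients expressing y are uniquely determined by a linear system.
The system has the unique solution (α₁, α₂) = (4, 3).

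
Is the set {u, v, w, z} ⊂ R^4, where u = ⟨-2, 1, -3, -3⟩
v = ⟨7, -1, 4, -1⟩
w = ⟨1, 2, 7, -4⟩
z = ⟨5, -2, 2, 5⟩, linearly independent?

Row-reduce the matrix whose columns are u, v, w, z.
The reduction yields 4 nonzero rows, so the rank is 4.
Since rank = 4 (the number of vectors), the set is linearly independent.

linearly independent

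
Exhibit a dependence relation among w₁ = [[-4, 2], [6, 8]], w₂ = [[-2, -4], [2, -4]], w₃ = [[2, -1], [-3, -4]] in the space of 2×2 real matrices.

Write each element as a vector in ℝ⁴ using {E₁₁, E₁₂, E₂₁, E₂₂}.
Row-reduce the matrix with w₁, w₂, w₃ as columns; the null space gives the coefficients.
The free variable yields coefficients (1, 0, 2) (any nonzero multiple also works).

w₁ + 2w₃ = 0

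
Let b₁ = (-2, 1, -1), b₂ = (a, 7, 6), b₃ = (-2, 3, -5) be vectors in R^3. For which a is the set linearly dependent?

a = -40

Dependence holds iff the 3×3 matrix [b₁ b₂ b₃] is singular.
The determinant works out to 2*a + 80.
Solving 2*a + 80 = 0 yields a = -40.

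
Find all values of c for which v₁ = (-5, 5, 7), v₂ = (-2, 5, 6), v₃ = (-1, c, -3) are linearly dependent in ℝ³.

c = -25/8

The set is linearly dependent precisely when det[v₁; v₂; v₃] = 0.
The determinant works out to 16*c + 50.
Setting this to zero gives c = -25/8.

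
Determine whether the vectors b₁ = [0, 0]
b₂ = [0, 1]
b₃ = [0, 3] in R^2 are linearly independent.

linearly dependent

There are 3 vectors in a 2-dimensional space, so they cannot be linearly independent.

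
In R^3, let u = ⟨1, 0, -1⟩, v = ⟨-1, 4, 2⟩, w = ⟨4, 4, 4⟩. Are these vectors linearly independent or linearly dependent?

linearly independent

The matrix [u|v|w] has determinant 28.
A nonzero determinant means the columns are linearly independent.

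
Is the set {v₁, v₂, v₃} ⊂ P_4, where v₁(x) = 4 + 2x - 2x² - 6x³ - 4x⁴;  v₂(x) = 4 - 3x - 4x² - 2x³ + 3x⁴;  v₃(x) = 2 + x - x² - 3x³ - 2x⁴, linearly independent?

linearly dependent

Write each element as a coordinate vector in ℝ⁵ using {1, x, …, x⁴}.
Row-reduce the matrix whose columns are v₁, v₂, v₃.
The reduction yields 2 nonzero rows, so the rank is 2.
Since rank 2 < 3, the set is linearly dependent.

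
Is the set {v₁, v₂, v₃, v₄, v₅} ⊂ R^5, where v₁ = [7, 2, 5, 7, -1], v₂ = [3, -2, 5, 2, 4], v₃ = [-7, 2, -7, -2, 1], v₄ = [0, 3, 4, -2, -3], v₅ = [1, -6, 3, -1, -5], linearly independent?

Row-reduce the matrix whose columns are v₁, v₂, v₃, v₄, v₅.
The reduction yields 5 nonzero rows, so the rank is 5.
Since rank = 5 (the number of vectors), the set is linearly independent.

linearly independent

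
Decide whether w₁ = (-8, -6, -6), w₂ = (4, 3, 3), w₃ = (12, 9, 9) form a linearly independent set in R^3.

The matrix [w₁|w₂|w₃] has determinant 0.
A zero determinant means the columns are linearly dependent.
Indeed w₁ + 2w₂ = 0.

linearly dependent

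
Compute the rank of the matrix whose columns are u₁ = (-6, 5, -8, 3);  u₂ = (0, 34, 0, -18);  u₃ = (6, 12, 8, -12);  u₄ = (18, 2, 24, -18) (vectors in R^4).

rank 2

Put the 4×4 matrix [u₁|u₂|u₃|u₄] into echelon form.
There are 2 pivot columns, so rank = 2.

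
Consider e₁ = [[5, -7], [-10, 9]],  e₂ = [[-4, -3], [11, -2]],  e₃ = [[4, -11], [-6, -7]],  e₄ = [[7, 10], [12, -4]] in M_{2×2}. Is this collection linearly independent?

Write each element as a coordinate vector in ℝ⁴ using {E₁₁, E₁₂, E₂₁, E₂₂}.
Form the 4×4 matrix with these as columns; its determinant is -24690.
A nonzero determinant means the columns are linearly independent.

linearly independent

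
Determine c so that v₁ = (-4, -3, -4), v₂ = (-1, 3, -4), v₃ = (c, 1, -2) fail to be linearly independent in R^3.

Dependence holds iff the 3×3 matrix [v₁ v₂ v₃] is singular.
The determinant works out to 24*c + 18.
Solving 24*c + 18 = 0 yields c = -3/4.

c = -3/4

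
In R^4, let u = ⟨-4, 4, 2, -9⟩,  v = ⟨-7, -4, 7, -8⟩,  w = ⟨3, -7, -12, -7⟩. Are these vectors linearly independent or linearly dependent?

Row-reduce the matrix whose columns are u, v, w.
The reduction yields 3 nonzero rows, so the rank is 3.
Since rank = 3 (the number of vectors), the set is linearly independent.

linearly independent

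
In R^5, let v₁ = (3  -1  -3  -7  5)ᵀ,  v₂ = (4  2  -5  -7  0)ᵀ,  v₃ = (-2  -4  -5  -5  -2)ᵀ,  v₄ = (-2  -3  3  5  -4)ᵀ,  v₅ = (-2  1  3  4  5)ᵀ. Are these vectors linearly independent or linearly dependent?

The matrix [v₁|v₂|v₃|v₄|v₅] has determinant -834.
A nonzero determinant means the columns are linearly independent.

linearly independent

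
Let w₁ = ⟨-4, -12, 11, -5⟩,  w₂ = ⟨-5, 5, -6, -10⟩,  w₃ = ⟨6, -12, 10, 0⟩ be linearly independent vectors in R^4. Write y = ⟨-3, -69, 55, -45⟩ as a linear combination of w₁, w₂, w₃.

Solve the system with w₁, w₂, w₃ as columns and y as the right-hand side.
The system has the unique solution (a₁, a₂, a₃) = (3, 3, 4).

y = 3w₁ + 3w₂ + 4w₃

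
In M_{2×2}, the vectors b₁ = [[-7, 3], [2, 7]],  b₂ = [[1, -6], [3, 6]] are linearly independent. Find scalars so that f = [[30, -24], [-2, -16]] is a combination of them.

Work in coordinates with respect to the standard basis {E₁₁, E₁₂, E₂₁, E₂₂}.
Since b₁, b₂ are independent, the coefficients expressing f are uniquely determined by a linear system.
Back-substitution yields (c₁, c₂) = (-4, 2).

f = -4b₁ + 2b₂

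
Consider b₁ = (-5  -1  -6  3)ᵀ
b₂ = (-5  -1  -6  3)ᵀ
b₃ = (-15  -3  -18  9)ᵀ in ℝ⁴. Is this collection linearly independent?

linearly dependent

Row-reduce the matrix whose columns are b₁, b₂, b₃.
The reduction yields 1 nonzero row, so the rank is 1.
Since rank 1 < 3, the set is linearly dependent.
Indeed b₁ - b₂ = 0.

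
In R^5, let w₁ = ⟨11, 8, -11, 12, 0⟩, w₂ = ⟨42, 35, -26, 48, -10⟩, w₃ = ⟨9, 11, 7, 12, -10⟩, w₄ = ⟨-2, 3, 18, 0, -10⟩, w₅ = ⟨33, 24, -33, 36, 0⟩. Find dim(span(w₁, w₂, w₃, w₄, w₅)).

Row-reduce the 5×5 matrix with these as rows.
Reduction leaves 2 leading entries, giving rank 2.

2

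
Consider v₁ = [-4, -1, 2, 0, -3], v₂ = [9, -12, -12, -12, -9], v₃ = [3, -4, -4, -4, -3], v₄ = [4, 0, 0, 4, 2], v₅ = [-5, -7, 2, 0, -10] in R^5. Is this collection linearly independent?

linearly dependent

One vector is a scalar multiple of another, so the set is dependent.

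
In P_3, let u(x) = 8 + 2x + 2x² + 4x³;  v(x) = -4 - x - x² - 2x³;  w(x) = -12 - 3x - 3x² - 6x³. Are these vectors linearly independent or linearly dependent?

linearly dependent

Take coordinates with respect to the standard basis {1, x, …, x³}.
One vector is a scalar multiple of another, so the set is dependent.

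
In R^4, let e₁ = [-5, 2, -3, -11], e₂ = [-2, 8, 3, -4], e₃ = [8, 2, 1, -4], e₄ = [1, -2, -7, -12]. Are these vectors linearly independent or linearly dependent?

Place the vectors as rows of a 4×4 matrix and reduce to echelon form.
The reduction yields 4 nonzero rows, so the rank is 4.
Since rank = 4 (the number of vectors), the set is linearly independent.

linearly independent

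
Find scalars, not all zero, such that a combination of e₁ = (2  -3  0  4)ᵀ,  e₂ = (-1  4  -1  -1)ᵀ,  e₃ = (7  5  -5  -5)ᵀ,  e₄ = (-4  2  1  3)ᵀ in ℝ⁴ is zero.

e₁ + 3e₂ - e₃ - 2e₄ = 0

Row-reduce the matrix with e₁, e₂, e₃, e₄ as columns; the null space gives the coefficients.
The free variable yields coefficients (1, 3, -1, -2) (any nonzero multiple also works).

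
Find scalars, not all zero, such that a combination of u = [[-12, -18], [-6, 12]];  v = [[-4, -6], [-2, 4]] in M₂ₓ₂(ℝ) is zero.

Pass to coordinate vectors relative to the basis {E₁₁, E₁₂, E₂₁, E₂₂}.
Row-reduce the matrix with u, v as columns; the null space gives the coefficients.
One solution (up to scaling) is (1, -3).

u - 3v = 0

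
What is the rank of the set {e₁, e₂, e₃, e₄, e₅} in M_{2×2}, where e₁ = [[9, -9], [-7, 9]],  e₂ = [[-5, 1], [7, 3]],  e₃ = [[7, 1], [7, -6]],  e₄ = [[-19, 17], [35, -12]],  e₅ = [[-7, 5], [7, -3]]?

Use coordinates relative to {E₁₁, E₁₂, E₂₁, E₂₂}.
Form the matrix with e₁, e₂, e₃, e₄, e₅ as columns and reduce.
Exactly 3 pivots survive; hence the rank is 3.
(With 5 elements in a 4-dimensional space the rank is at most 4.)

rank 3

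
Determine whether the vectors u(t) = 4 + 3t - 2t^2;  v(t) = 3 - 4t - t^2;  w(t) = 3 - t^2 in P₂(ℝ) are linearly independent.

Write each element as a coordinate vector in ℝ³ using {1, t, t^2}.
Place the vectors as rows of a 3×3 matrix and reduce to echelon form.
The reduction yields 3 nonzero rows, so the rank is 3.
Since rank = 3 (the number of vectors), the set is linearly independent.

linearly independent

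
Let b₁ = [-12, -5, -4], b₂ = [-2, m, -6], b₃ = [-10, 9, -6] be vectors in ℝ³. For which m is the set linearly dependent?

The vectors are dependent exactly when the determinant of the matrix with rows b₁, b₂, b₃ vanishes.
The determinant works out to 32*m - 816.
Setting this to zero gives m = 51/2.

m = 51/2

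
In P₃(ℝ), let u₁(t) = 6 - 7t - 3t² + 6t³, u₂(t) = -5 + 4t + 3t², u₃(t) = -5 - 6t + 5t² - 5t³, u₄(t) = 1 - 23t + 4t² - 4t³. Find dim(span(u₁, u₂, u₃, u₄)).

3

Use coordinates relative to {1, t, …, t³}.
Apply Gaussian elimination to the matrix whose rows are u₁, u₂, u₃, u₄.
The echelon form has 3 nonzero rows, so the rank is 3.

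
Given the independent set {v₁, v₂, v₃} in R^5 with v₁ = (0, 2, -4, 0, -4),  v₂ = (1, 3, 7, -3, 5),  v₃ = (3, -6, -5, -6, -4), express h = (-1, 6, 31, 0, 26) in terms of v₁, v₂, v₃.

h = -3v₁ + 2v₂ - v₃

Solve the system with v₁, v₂, v₃ as columns and h as the right-hand side.
The system has the unique solution (α₁, α₂, α₃) = (-3, 2, -1).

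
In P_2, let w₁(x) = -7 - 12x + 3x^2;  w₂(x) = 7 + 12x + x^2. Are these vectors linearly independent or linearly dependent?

Write each element as a coordinate vector in ℝ³ using {1, x, x^2}.
Place the vectors as rows of a 2×3 matrix and reduce to echelon form.
The reduction yields 2 nonzero rows, so the rank is 2.
Since rank = 2 (the number of vectors), the set is linearly independent.

linearly independent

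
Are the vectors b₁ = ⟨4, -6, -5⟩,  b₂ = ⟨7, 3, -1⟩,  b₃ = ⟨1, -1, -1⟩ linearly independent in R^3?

The matrix [b₁|b₂|b₃] has determinant -2.
A nonzero determinant means the columns are linearly independent.

linearly independent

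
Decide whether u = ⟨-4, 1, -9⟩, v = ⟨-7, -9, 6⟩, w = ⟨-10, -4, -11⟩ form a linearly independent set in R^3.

Row-reduce the matrix whose columns are u, v, w.
The reduction yields 3 nonzero rows, so the rank is 3.
Since rank = 3 (the number of vectors), the set is linearly independent.

linearly independent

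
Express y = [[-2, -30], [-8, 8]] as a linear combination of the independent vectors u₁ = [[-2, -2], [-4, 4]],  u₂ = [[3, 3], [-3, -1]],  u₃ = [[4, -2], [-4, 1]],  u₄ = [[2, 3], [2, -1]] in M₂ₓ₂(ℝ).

Take coordinate vectors relative to {E₁₁, E₁₂, E₂₁, E₂₂}.
Since u₁, u₂, u₃, u₄ are independent, the coefficients expressing y are uniquely determined by a linear system.
Back-substitution yields (c₁, …, c₄) = (-1, -4, 4, -4).

y = -u₁ - 4u₂ + 4u₃ - 4u₄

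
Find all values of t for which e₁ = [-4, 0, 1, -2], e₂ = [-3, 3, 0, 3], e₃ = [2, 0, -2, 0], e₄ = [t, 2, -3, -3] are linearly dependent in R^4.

t = -13/2

Place the vectors as rows of a 4×4 matrix; dependence ⇔ determinant zero.
Expanding, det = -12*t - 78.
This vanishes exactly when t = -13/2.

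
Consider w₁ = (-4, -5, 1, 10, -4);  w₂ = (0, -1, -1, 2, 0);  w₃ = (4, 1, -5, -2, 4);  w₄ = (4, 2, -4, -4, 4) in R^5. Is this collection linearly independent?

Place the vectors as rows of a 4×5 matrix and reduce to echelon form.
The reduction yields 2 nonzero rows, so the rank is 2.
Since rank 2 < 4, the set is linearly dependent.
Indeed w₁ - 4w₂ + w₃ = 0.

linearly dependent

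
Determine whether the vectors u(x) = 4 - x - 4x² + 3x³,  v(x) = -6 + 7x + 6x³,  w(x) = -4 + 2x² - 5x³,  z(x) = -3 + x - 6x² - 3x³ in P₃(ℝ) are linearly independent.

Take coordinates with respect to the standard basis {1, x, …, x³}.
Row-reduce the matrix whose columns are u, v, w, z.
The reduction yields 4 nonzero rows, so the rank is 4.
Since rank = 4 (the number of vectors), the set is linearly independent.

linearly independent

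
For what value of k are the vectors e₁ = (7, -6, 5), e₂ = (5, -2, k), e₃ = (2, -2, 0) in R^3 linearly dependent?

Dependence holds iff the 3×3 matrix [e₁ e₂ e₃] is singular.
The determinant works out to 2*k - 30.
Solving 2*k - 30 = 0 yields k = 15.

k = 15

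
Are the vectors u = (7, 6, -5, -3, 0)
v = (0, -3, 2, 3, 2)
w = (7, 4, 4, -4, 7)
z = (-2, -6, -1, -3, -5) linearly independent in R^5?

Row-reduce the matrix whose columns are u, v, w, z.
The reduction yields 4 nonzero rows, so the rank is 4.
Since rank = 4 (the number of vectors), the set is linearly independent.

linearly independent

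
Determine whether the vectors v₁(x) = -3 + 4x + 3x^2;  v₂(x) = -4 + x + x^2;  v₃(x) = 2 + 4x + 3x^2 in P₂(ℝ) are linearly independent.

Write each element as a coordinate vector in ℝ³ using {1, x, x^2}.
Place the vectors as rows of a 3×3 matrix and reduce to echelon form.
The reduction yields 3 nonzero rows, so the rank is 3.
Since rank = 3 (the number of vectors), the set is linearly independent.

linearly independent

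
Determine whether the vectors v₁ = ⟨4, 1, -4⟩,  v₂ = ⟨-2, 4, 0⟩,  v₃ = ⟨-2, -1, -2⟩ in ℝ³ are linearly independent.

linearly independent

Row-reduce the matrix whose columns are v₁, v₂, v₃.
The reduction yields 3 nonzero rows, so the rank is 3.
Since rank = 3 (the number of vectors), the set is linearly independent.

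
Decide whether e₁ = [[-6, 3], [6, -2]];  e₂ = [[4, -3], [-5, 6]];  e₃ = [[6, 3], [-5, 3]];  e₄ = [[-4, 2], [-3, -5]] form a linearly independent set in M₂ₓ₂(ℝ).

linearly independent

Take coordinates with respect to the standard basis {E₁₁, E₁₂, E₂₁, E₂₂}.
The matrix [e₁|e₂|e₃|e₄] has determinant 1328.
A nonzero determinant means the columns are linearly independent.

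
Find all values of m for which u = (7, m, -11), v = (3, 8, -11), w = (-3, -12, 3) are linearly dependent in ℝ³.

m = 26

Place the vectors as rows of a 3×3 matrix; dependence ⇔ determinant zero.
Expanding, det = 24*m - 624.
Setting this to zero gives m = 26.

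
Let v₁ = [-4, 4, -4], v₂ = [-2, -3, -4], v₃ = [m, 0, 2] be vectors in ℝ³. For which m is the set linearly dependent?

The set is linearly dependent precisely when det[v₁; v₂; v₃] = 0.
Expanding, det = 40 - 28*m.
Solving 40 - 28*m = 0 yields m = 10/7.

m = 10/7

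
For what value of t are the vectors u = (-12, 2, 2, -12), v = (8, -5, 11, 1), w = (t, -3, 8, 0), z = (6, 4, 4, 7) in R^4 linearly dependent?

Dependence holds iff the 4×4 matrix [u v w z] is singular.
Cofactor expansion gives det = 992*t - 4712.
This vanishes exactly when t = 19/4.

t = 19/4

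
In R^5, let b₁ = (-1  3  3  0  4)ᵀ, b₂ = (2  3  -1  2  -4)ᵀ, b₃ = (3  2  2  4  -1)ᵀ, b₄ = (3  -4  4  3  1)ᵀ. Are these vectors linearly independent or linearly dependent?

linearly independent

Row-reduce the matrix whose columns are b₁, b₂, b₃, b₄.
The reduction yields 4 nonzero rows, so the rank is 4.
Since rank = 4 (the number of vectors), the set is linearly independent.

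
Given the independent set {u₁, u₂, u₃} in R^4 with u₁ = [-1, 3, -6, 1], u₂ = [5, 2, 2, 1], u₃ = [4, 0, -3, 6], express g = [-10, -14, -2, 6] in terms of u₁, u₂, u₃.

Solve the system with u₁, u₂, u₃ as columns and g as the right-hand side.
Back-substitution yields (c₁, c₂, c₃) = (-2, -4, 2).

g = -2u₁ - 4u₂ + 2u₃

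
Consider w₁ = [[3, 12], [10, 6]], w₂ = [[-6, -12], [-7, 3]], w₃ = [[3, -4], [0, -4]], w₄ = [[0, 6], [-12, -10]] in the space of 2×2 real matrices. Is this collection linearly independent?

Write each element as a coordinate vector in ℝ⁴ using {E₁₁, E₁₂, E₂₁, E₂₂}.
Row-reduce the matrix whose columns are w₁, w₂, w₃, w₄.
The reduction yields 4 nonzero rows, so the rank is 4.
Since rank = 4 (the number of vectors), the set is linearly independent.

linearly independent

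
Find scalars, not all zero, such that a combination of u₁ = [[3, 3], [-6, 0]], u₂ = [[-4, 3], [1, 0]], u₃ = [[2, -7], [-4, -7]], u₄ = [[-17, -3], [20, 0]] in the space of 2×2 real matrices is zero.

3u₁ - 2u₂ + u₄ = 0

Pass to coordinate vectors relative to the basis {E₁₁, E₁₂, E₂₁, E₂₂}.
Write the vectors as columns of a matrix and find a nonzero vector in its null space.
The free variable yields coefficients (3, -2, 0, 1) (any nonzero multiple also works).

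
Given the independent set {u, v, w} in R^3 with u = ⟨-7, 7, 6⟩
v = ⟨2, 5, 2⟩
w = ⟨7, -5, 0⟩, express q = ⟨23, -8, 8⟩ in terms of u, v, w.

Solve the system with u, v, w as columns and q as the right-hand side.
The system has the unique solution (c₁, c₂, c₃) = (1, 1, 4).

q = u + v + 4w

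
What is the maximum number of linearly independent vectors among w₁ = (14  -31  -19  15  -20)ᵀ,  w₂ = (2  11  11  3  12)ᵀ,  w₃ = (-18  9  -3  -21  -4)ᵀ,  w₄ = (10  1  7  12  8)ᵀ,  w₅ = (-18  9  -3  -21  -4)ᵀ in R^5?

Row-reduce the 5×5 matrix with these as rows.
Reduction leaves 2 leading entries, giving rank 2.

2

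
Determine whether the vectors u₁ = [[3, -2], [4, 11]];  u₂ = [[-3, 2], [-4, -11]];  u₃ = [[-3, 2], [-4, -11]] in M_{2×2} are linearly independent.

Take coordinates with respect to the standard basis {E₁₁, E₁₂, E₂₁, E₂₂}.
Place the vectors as rows of a 3×4 matrix and reduce to echelon form.
The reduction yields 1 nonzero row, so the rank is 1.
Since rank 1 < 3, the set is linearly dependent.

linearly dependent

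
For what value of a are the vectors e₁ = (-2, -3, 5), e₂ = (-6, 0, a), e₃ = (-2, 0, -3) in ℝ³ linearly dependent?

a = -9

Dependence holds iff the 3×3 matrix [e₁ e₂ e₃] is singular.
Expanding, det = 6*a + 54.
Solving 6*a + 54 = 0 yields a = -9.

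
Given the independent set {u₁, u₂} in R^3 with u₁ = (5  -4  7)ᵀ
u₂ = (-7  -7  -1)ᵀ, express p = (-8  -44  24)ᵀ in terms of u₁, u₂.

p = 4u₁ + 4u₂

Since u₁, u₂ are independent, the coefficients expressing p are uniquely determined by a linear system.
Back-substitution yields (a₁, a₂) = (4, 4).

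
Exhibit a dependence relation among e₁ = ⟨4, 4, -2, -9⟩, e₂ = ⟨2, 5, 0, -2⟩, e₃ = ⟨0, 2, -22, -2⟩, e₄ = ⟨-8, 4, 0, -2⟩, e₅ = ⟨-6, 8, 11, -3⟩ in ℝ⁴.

Row-reduce the matrix with e₁, e₂, e₃, e₄, e₅ as columns; the null space gives the coefficients.
The free variable yields coefficients (0, 2, -1, 2, -2) (any nonzero multiple also works).

2e₂ - e₃ + 2e₄ - 2e₅ = 0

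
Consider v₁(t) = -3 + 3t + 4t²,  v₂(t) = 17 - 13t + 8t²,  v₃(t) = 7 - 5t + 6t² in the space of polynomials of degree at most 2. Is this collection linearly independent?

Write each element as a coordinate vector in ℝ³ using {1, t, t²}.
Form the 3×3 matrix with these as columns; its determinant is 0.
A zero determinant means the columns are linearly dependent.

linearly dependent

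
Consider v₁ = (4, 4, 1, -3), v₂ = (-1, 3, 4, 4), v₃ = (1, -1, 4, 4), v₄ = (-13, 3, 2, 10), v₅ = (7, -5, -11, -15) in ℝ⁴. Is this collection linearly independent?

There are 5 vectors in a 4-dimensional space, so they cannot be linearly independent.

linearly dependent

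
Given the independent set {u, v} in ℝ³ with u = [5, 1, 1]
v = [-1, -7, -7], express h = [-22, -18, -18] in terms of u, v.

Since u, v are independent, the coefficients expressing h are uniquely determined by a linear system.
The system has the unique solution (a₁, a₂) = (-4, 2).

h = -4u + 2v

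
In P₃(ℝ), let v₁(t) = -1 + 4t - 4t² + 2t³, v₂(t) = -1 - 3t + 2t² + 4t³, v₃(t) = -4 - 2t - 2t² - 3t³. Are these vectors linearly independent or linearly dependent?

linearly independent

Take coordinates with respect to the standard basis {1, t, …, t³}.
Row-reduce the matrix whose columns are v₁, v₂, v₃.
The reduction yields 3 nonzero rows, so the rank is 3.
Since rank = 3 (the number of vectors), the set is linearly independent.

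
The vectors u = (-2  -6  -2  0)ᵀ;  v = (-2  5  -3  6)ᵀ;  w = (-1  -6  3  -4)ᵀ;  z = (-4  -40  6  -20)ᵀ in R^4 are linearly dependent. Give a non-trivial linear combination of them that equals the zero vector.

3u - 2v + 2w - z = 0

Row-reduce the matrix with u, v, w, z as columns; the null space gives the coefficients.
The free variable yields coefficients (3, -2, 2, -1) (any nonzero multiple also works).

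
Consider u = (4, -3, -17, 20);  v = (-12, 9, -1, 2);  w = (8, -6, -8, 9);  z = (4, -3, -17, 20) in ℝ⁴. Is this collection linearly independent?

Form the 4×4 matrix with these as columns; its determinant is 0.
A zero determinant means the columns are linearly dependent.
Indeed u - v - 2w = 0.

linearly dependent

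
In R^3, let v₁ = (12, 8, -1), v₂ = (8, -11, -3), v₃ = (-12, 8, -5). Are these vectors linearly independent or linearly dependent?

Place the vectors as rows of a 3×3 matrix and reduce to echelon form.
The reduction yields 3 nonzero rows, so the rank is 3.
Since rank = 3 (the number of vectors), the set is linearly independent.

linearly independent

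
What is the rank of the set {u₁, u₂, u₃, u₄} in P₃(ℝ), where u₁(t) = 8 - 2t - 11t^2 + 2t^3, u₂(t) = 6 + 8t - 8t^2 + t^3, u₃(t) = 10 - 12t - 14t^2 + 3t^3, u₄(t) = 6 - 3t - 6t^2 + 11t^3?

3

Pass to coordinate vectors with respect to the basis {1, t, …, t^3}.
Form the matrix with u₁, u₂, u₃, u₄ as columns and reduce.
There are 3 pivot columns, so rank = 3.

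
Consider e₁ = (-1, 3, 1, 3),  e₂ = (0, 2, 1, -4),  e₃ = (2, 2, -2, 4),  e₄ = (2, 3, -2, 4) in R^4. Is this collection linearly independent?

The matrix [e₁|e₂|e₃|e₄] has determinant -10.
A nonzero determinant means the columns are linearly independent.

linearly independent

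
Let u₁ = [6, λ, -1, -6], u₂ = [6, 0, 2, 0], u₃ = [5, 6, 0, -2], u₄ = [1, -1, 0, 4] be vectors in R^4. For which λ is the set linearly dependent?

Place the vectors as rows of a 4×4 matrix; dependence ⇔ determinant zero.
Cofactor expansion gives det = 44*λ - 528.
Setting this to zero gives λ = 12.

λ = 12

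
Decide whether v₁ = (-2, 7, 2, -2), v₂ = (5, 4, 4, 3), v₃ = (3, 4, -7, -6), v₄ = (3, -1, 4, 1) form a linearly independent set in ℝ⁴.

linearly independent

Form the 4×4 matrix with these as columns; its determinant is -1478.
A nonzero determinant means the columns are linearly independent.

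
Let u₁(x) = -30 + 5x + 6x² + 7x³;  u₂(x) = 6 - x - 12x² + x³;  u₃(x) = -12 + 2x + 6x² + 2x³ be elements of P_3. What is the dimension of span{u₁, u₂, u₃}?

Use coordinates relative to {1, x, …, x³}.
Put the 4×3 matrix [u₁|u₂|u₃] into echelon form.
There are 2 pivot columns, so rank = 2.

dim = 2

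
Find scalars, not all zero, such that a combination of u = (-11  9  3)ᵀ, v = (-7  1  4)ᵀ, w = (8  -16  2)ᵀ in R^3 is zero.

2u - 2v + w = 0

Write the vectors as columns of a matrix and find a nonzero vector in its null space.
A generator of the null space is (2, -2, 1).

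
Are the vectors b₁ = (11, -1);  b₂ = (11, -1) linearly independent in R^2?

linearly dependent

The matrix [b₁|b₂] has determinant 0.
A zero determinant means the columns are linearly dependent.
Indeed b₁ - b₂ = 0.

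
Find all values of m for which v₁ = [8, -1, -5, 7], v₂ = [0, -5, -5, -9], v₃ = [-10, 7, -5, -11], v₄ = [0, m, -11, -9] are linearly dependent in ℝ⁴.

Place the vectors as rows of a 4×4 matrix; dependence ⇔ determinant zero.
The determinant works out to -720*m - 576.
This vanishes exactly when m = -4/5.

m = -4/5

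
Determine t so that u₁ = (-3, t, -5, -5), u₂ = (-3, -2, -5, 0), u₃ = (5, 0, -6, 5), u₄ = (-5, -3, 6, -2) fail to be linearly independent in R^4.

t = 3

Dependence holds iff the 4×4 matrix [u₁ u₂ u₃ u₄] is singular.
Cofactor expansion gives det = 387 - 129*t.
This vanishes exactly when t = 3.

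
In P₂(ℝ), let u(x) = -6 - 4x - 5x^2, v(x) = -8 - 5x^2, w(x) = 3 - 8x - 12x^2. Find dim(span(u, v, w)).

3

Represent each element by its coordinate vector in ℝ³.
Apply Gaussian elimination to the matrix whose rows are u, v, w.
Exactly 3 pivots survive; hence the rank is 3.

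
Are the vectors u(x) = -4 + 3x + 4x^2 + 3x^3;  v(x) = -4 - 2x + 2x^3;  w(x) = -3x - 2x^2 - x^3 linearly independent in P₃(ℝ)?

linearly independent

Write each element as a coordinate vector in ℝ⁴ using {1, x, …, x^3}.
Row-reduce the matrix whose columns are u, v, w.
The reduction yields 3 nonzero rows, so the rank is 3.
Since rank = 3 (the number of vectors), the set is linearly independent.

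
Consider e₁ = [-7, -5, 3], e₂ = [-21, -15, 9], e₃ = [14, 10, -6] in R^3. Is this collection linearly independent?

linearly dependent

Row-reduce the matrix whose columns are e₁, e₂, e₃.
The reduction yields 1 nonzero row, so the rank is 1.
Since rank 1 < 3, the set is linearly dependent.
Indeed 3e₁ - e₂ = 0.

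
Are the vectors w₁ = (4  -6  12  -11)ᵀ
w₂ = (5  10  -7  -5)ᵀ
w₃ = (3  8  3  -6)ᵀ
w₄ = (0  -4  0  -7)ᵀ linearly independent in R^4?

linearly independent

Row-reduce the matrix whose columns are w₁, w₂, w₃, w₄.
The reduction yields 4 nonzero rows, so the rank is 4.
Since rank = 4 (the number of vectors), the set is linearly independent.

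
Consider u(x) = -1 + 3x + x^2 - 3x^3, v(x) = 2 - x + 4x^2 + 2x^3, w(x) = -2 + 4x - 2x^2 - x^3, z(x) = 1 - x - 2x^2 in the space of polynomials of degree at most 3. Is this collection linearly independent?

Write each element as a coordinate vector in ℝ⁴ using {1, x, …, x^3}.
Row-reduce the matrix whose columns are u, v, w, z.
The reduction yields 4 nonzero rows, so the rank is 4.
Since rank = 4 (the number of vectors), the set is linearly independent.

linearly independent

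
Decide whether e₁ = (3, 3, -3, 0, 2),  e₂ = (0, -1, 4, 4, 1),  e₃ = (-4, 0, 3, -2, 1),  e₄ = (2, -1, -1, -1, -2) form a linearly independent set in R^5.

Row-reduce the matrix whose columns are e₁, e₂, e₃, e₄.
The reduction yields 4 nonzero rows, so the rank is 4.
Since rank = 4 (the number of vectors), the set is linearly independent.

linearly independent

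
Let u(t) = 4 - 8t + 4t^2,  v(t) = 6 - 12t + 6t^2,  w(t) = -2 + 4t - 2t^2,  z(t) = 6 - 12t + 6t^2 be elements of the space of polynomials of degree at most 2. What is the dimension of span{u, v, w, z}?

dim = 1

Pass to coordinate vectors with respect to the basis {1, t, t^2}.
Form the matrix with u, v, w, z as columns and reduce.
Reduction leaves 1 leading entry, giving rank 1.
(With 4 elements in a 3-dimensional space the rank is at most 3.)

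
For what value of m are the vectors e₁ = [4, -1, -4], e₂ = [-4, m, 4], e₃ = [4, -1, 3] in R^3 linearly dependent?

Dependence holds iff the 3×3 matrix [e₁ e₂ e₃] is singular.
Cofactor expansion gives det = 28*m - 28.
Solving 28*m - 28 = 0 yields m = 1.

m = 1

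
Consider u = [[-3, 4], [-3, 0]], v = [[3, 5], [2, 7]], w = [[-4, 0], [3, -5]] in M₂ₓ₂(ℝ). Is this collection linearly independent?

linearly independent

Write each element as a coordinate vector in ℝ⁴ using {E₁₁, E₁₂, E₂₁, E₂₂}.
Row-reduce the matrix whose columns are u, v, w.
The reduction yields 3 nonzero rows, so the rank is 3.
Since rank = 3 (the number of vectors), the set is linearly independent.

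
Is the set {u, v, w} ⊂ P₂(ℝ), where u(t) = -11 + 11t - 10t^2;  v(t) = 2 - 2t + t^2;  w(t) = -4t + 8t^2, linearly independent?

Take coordinates with respect to the standard basis {1, t, t^2}.
Place the vectors as rows of a 3×3 matrix and reduce to echelon form.
The reduction yields 3 nonzero rows, so the rank is 3.
Since rank = 3 (the number of vectors), the set is linearly independent.

linearly independent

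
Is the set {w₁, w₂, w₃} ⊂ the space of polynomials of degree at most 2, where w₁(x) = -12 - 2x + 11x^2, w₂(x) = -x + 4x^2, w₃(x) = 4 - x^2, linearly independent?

linearly dependent

Write each element as a coordinate vector in ℝ³ using {1, x, x^2}.
The matrix [w₁|w₂|w₃] has determinant 0.
A zero determinant means the columns are linearly dependent.
Indeed w₁ - 2w₂ + 3w₃ = 0.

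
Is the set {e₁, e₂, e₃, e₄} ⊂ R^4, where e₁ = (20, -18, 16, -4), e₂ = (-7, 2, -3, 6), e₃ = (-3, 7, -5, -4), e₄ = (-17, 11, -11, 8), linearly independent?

linearly dependent

Form the 4×4 matrix with these as columns; its determinant is 0.
A zero determinant means the columns are linearly dependent.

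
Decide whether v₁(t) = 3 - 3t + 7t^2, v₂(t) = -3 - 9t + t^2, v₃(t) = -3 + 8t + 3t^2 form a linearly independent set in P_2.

Take coordinates with respect to the standard basis {1, t, t^2}.
The matrix [v₁|v₂|v₃] has determinant -480.
A nonzero determinant means the columns are linearly independent.

linearly independent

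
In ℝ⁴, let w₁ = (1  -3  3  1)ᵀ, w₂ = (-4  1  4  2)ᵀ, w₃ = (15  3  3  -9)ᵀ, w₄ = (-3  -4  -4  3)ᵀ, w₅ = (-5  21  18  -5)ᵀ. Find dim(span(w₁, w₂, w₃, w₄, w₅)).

Form the matrix with w₁, w₂, w₃, w₄, w₅ as columns and reduce.
Exactly 3 pivots survive; hence the rank is 3.
(With 5 elements in a 4-dimensional space the rank is at most 4.)

dim = 3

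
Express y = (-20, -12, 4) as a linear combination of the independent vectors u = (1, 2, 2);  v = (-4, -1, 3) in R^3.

Write y = c₁u + c₂v and equate components.
Row-reducing the augmented matrix gives the unique coefficients (c₁, c₂) = (-4, 4).

y = -4u + 4v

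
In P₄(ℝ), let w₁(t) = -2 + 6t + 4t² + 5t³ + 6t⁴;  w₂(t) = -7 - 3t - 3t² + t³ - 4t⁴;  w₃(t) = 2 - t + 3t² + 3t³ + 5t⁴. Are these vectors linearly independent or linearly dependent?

Write each element as a coordinate vector in ℝ⁵ using {1, t, …, t⁴}.
Place the vectors as rows of a 3×5 matrix and reduce to echelon form.
The reduction yields 3 nonzero rows, so the rank is 3.
Since rank = 3 (the number of vectors), the set is linearly independent.

linearly independent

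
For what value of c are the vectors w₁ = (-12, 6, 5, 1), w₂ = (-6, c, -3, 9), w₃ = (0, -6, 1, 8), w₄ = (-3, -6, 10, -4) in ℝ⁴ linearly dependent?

The vectors are dependent exactly when the determinant of the matrix with rows w₁, w₂, w₃, w₄ vanishes.
Cofactor expansion gives det = 891*c - 3726.
Setting this to zero gives c = 46/11.

c = 46/11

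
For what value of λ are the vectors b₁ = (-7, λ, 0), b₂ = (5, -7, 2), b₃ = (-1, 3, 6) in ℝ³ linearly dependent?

Dependence holds iff the 3×3 matrix [b₁ b₂ b₃] is singular.
Expanding, det = 336 - 32*λ.
Solving 336 - 32*λ = 0 yields λ = 21/2.

λ = 21/2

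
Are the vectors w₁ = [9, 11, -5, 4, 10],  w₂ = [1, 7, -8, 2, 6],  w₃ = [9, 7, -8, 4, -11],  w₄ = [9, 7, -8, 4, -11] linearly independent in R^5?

Two of the vectors are equal, giving an immediate dependence.

linearly dependent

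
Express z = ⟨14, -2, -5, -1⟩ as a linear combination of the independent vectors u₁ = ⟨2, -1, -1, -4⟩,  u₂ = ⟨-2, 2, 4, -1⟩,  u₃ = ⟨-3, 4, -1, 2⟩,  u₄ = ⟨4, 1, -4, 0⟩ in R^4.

Since u₁, u₂, u₃, u₄ are independent, the coefficients expressing z are uniquely determined by a linear system.
Row-reducing the augmented matrix gives the unique coefficients (a₁, …, a₄) = (-1, 1, -2, 3).

z = -u₁ + u₂ - 2u₃ + 3u₄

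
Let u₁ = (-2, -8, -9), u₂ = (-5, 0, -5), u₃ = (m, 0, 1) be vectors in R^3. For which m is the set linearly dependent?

Place the vectors as rows of a 3×3 matrix; dependence ⇔ determinant zero.
The determinant works out to 40*m - 40.
Setting this to zero gives m = 1.

m = 1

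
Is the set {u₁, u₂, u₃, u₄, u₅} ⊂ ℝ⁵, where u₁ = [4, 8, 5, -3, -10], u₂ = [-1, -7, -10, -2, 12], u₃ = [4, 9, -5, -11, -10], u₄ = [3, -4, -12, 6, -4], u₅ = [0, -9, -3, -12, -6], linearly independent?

linearly independent

The matrix [u₁|u₂|u₃|u₄|u₅] has determinant -120072.
A nonzero determinant means the columns are linearly independent.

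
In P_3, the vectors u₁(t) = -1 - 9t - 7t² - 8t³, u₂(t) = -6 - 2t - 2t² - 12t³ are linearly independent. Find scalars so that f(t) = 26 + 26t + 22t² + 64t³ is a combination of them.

Take coordinate vectors relative to {1, t, …, t³}.
Write f = c₁u₁ + c₂u₂ and equate components.
Back-substitution yields (c₁, c₂) = (-2, -4).

f = -2u₁ - 4u₂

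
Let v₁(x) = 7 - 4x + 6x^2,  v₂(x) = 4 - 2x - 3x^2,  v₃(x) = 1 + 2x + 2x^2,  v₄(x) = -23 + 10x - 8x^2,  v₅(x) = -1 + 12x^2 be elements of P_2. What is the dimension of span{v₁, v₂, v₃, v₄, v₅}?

Pass to coordinate vectors with respect to the basis {1, x, x^2}.
Form the matrix with v₁, v₂, v₃, v₄, v₅ as columns and reduce.
The echelon form has 3 nonzero rows, so the rank is 3.
(With 5 elements in a 3-dimensional space the rank is at most 3.)

dim = 3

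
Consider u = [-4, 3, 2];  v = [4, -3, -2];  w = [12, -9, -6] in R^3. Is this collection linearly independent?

One vector is a scalar multiple of another, so the set is dependent.

linearly dependent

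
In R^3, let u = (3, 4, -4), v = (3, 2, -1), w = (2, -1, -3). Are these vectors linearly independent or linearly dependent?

linearly independent

The matrix [u|v|w] has determinant 35.
A nonzero determinant means the columns are linearly independent.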